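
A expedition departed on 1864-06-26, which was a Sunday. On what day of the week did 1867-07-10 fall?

Day-of-year of June 26, 1864: 178.
Day-of-year of July 10, 1867: 191.
1864 has 366 days, so 366 − 178 = 188 days remain in 1864.
Full years: 1865: 365; 1866: 365. Sum = 730.
Total: 188 + 730 + 191 = 1109 days.
1109 mod 7 = 3, so 3 days after Sunday is Wednesday.

Wednesday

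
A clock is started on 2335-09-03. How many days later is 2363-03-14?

10054

Day-of-year of September 3, 2335: 246.
Day-of-year of March 14, 2363: 73.
2335 has 365 days, so 365 − 246 = 119 days remain in 2335.
Full years 2336–2362: 20 common + 7 leap = 20×365 + 7×366 = 9862 days.
Total: 119 + 9862 + 73 = 10054 days.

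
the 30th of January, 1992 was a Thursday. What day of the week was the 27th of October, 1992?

Tuesday

January 1992: 31 − 30 = 1 day remains.
Then February 1992 (29), March (31), April (30), May (31), June (30), July (31), August (31), September (30): 29 + 31 + 30 + 31 + 30 + 31 + 31 + 30 = 243 days.
October 1–27, 1992: 27 days.
Total: 1 + 243 + 27 = 271 days.
271 mod 7 = 5, so 5 days after Thursday is Tuesday.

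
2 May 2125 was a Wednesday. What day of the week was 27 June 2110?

Friday

Count forward from the earlier date (June 27, 2110) to the later (May 2, 2125):
From June 27, 2110 to June 27, 2124: 14 years, of which 4 contain a Feb 29 — 10×365 + 4×366 = 5114 days.
June 2124: 30 − 27 = 3 days remain.
Then 10 full months totalling 304 days.
May 1–2, 2125: 2 days.
Residual: 309 days.
Total: 5423 days.
5423 mod 7 = 5, so 5 days before Wednesday is Friday.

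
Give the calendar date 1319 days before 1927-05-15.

1923-10-04

Count 1319 days before May 15, 1927:
Day-of-year of October 4, 1923: 277.
Day-of-year of May 15, 1927: 135.
1923 has 365 days, so 365 − 277 = 88 days remain in 1923.
Full years: 1924: 366; 1925: 365; 1926: 365. Sum = 1096.
Total: 88 + 1096 + 135 = 1319 days.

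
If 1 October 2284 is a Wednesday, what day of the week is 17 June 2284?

Tuesday

Count forward from the earlier date (June 17, 2284) to the later (October 1, 2284):
June 2284: 30 − 17 = 13 days remain.
Then July (31), August (31), September (30): 31 + 31 + 30 = 92 days.
October 1, 2284: 1 day.
Total: 13 + 92 + 1 = 106 days.
106 mod 7 = 1, so 1 day before Wednesday is Tuesday.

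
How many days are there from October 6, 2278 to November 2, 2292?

5141

From October 6, 2278 to October 6, 2292: 14 years, of which 4 contain a Feb 29 — 10×365 + 4×366 = 5114 days.
October 2292: 31 − 6 = 25 days remain.
November 1–2, 2292: 2 days.
Residual: 27 days.
Total: 5141 days.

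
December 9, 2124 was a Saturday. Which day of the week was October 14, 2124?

Count forward from the earlier date (October 14, 2124) to the later (December 9, 2124):
October 2124: 31 − 14 = 17 days remain.
Then November (30): 30 days.
December 1–9, 2124: 9 days.
Total: 17 + 30 + 9 = 56 days.
56 is a multiple of 7, so October 14, 2124 falls on the same weekday: Saturday.

Saturday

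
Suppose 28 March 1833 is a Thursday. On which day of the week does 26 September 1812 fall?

Saturday

Count forward from the earlier date (September 26, 1812) to the later (March 28, 1833):
Day-of-year of September 26, 1812: 270.
Day-of-year of March 28, 1833: 87.
1812 has 366 days, so 366 − 270 = 96 days remain in 1812.
Full years 1813–1832: 15 common + 5 leap = 15×365 + 5×366 = 7305 days.
Total: 96 + 7305 + 87 = 7488 days.
7488 mod 7 = 5, so 5 days before Thursday is Saturday.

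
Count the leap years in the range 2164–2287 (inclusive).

Years divisible by 4: 2164, 2168, …, 2284 — 31 in all.
Of these, 2200 is divisible by 100 but not 400, so not leap.
Leap years: 31 − 1 = 30.

30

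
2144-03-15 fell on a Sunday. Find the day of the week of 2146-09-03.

March 15, 2144 → March 15, 2145: 365 days.
March 15, 2145 → March 15, 2146: 365 days.
March 2146: 31 − 15 = 16 days remain.
Then April (30), May (31), June (30), July (31), August (31): 30 + 31 + 30 + 31 + 31 = 153 days.
September 1–3, 2146: 3 days.
Residual: 172 days.
Total: 902 days.
902 mod 7 = 6, so 6 days after Sunday is Saturday.

Saturday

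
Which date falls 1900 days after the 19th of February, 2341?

the 4th of May, 2346

Count 1900 days after February 19, 2341:
Day-of-year of February 19, 2341: 50.
Day-of-year of May 4, 2346: 124.
2341 has 365 days, so 365 − 50 = 315 days remain in 2341.
Full years: 2342: 365; 2343: 365; 2344: 366; 2345: 365. Sum = 1461.
Total: 315 + 1461 + 124 = 1900 days.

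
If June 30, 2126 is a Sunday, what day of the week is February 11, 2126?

Monday

Count forward from the earlier date (February 11, 2126) to the later (June 30, 2126):
February 2126: 28 − 11 = 17 days remain (2126 is not a leap year, so February has 28 days).
Then March (31), April (30), May (31): 31 + 30 + 31 = 92 days.
June 1–30, 2126: 30 days.
Total: 17 + 92 + 30 = 139 days.
139 mod 7 = 6, so 6 days before Sunday is Monday.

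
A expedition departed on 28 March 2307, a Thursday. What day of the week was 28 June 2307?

March 2307: 31 − 28 = 3 days remain.
Then April (30), May (31): 30 + 31 = 61 days.
June 1–28, 2307: 28 days.
Total: 3 + 61 + 28 = 92 days.
92 mod 7 = 1, so 1 day after Thursday is Friday.

Friday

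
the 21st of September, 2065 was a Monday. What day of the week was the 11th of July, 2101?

Monday

Day-of-year of September 21, 2065: 264.
Day-of-year of July 11, 2101: 192.
2065 has 365 days, so 365 − 264 = 101 days remain in 2065.
Full years 2066–2100: 27 common + 8 leap = 27×365 + 8×366 = 12783 days.
Total: 101 + 12783 + 192 = 13076 days.
13076 is a multiple of 7, so the 11th of July, 2101 falls on the same weekday: Monday.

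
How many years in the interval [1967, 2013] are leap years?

12

Years divisible by 4 in [1967, 2013]: 1968, 1972, 1976, 1980, 1984, 1988, 1992, 1996, 2000, 2004, 2008, 2012.
2000 is divisible by 400, so still leap.
No century exceptions apply. Count: 12.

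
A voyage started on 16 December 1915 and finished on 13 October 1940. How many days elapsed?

9068

Day-of-year of December 16, 1915: 350.
Day-of-year of October 13, 1940: 287.
1915 has 365 days, so 365 − 350 = 15 days remain in 1915.
Full years 1916–1939: 18 common + 6 leap = 18×365 + 6×366 = 8766 days.
Total: 15 + 8766 + 287 = 9068 days.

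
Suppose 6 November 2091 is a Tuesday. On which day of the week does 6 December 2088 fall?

Monday

Count forward from the earlier date (December 6, 2088) to the later (November 6, 2091):
Day-of-year of December 6, 2088: 341.
Day-of-year of November 6, 2091: 310.
2088 has 366 days, so 366 − 341 = 25 days remain in 2088.
Full years: 2089: 365; 2090: 365. Sum = 730.
Total: 25 + 730 + 310 = 1065 days.
1065 mod 7 = 1, so 1 day before Tuesday is Monday.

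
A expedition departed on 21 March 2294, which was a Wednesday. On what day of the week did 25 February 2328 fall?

Saturday

Day-of-year of March 21, 2294: 80.
Day-of-year of February 25, 2328: 56.
2294 has 365 days, so 365 − 80 = 285 days remain in 2294.
Full years 2295–2327: 26 common + 7 leap = 26×365 + 7×366 = 12052 days.
Total: 285 + 12052 + 56 = 12393 days.
12393 mod 7 = 3, so 3 days after Wednesday is Saturday.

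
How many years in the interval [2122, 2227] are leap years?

Years divisible by 4: 2124, 2128, …, 2224 — 26 in all.
Of these, 2200 is divisible by 100 but not 400, so not leap.
Leap years: 26 − 1 = 25.

25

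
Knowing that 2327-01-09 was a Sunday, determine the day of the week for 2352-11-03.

From January 9, 2327 to January 9, 2352: 25 years, of which 6 contain a Feb 29 — 19×365 + 6×366 = 9131 days.
January 2352: 31 − 9 = 22 days remain.
Then 9 full months totalling 274 days.
November 1–3, 2352: 3 days.
Residual: 299 days.
Total: 9430 days.
9430 mod 7 = 1, so 1 day after Sunday is Monday.

Monday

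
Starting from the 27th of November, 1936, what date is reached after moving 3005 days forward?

the 18th of February, 1945

Count 3005 days after November 27, 1936:
Day-of-year of November 27, 1936: 332.
Day-of-year of February 18, 1945: 49.
1936 has 366 days, so 366 − 332 = 34 days remain in 1936.
Full years 1937–1944: 6 common + 2 leap = 6×365 + 2×366 = 2922 days.
Total: 34 + 2922 + 49 = 3005 days.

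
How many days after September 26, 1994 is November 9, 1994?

September 1994: 30 − 26 = 4 days remain.
Then October (31): 31 days.
November 1–9, 1994: 9 days.
Total: 4 + 31 + 9 = 44 days.

44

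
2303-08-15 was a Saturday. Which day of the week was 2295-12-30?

Count forward from the earlier date (December 30, 2295) to the later (August 15, 2303):
From December 30, 2295 to December 30, 2302: 7 years, of which 1 contains a Feb 29 — 6×365 + 1×366 = 2556 days.
(2300 is not a leap year (divisible by 100 but not 400).)
December 2302: 31 − 30 = 1 day remains.
Then January (31), February 2303 (28), March (31), April (30), May (31), June (30), July (31): 31 + 28 + 31 + 30 + 31 + 30 + 31 = 212 days.
August 1–15, 2303: 15 days.
Residual: 228 days.
Total: 2784 days.
2784 mod 7 = 5, so 5 days before Saturday is Monday.

Monday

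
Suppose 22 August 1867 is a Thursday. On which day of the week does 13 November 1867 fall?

Wednesday

August 1867: 31 − 22 = 9 days remain.
Then September (30), October (31): 30 + 31 = 61 days.
November 1–13, 1867: 13 days.
Total: 9 + 61 + 13 = 83 days.
83 mod 7 = 6, so 6 days after Thursday is Wednesday.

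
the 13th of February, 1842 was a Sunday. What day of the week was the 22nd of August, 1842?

February 1842: 28 − 13 = 15 days remain (1842 is not a leap year, so February has 28 days).
Then March (31), April (30), May (31), June (30), July (31): 31 + 30 + 31 + 30 + 31 = 153 days.
August 1–22, 1842: 22 days.
Total: 15 + 153 + 22 = 190 days.
190 mod 7 = 1, so 1 day after Sunday is Monday.

Monday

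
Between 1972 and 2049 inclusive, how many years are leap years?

20

Years divisible by 4: 1972, 1976, …, 2048 — 20 in all.
2000 is divisible by 400, so still leap.
No century exceptions apply. Count: 20.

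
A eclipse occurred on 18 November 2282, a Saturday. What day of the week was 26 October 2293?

Day-of-year of November 18, 2282: 322.
Day-of-year of October 26, 2293: 299.
2282 has 365 days, so 365 − 322 = 43 days remain in 2282.
Full years 2283–2292: 7 common + 3 leap = 7×365 + 3×366 = 3653 days.
Total: 43 + 3653 + 299 = 3995 days.
3995 mod 7 = 5, so 5 days after Saturday is Thursday.

Thursday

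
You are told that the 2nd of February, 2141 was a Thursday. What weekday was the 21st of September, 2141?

Thursday

February 2141: 28 − 2 = 26 days remain (2141 is not a leap year, so February has 28 days).
Then March (31), April (30), May (31), June (30), July (31), August (31): 31 + 30 + 31 + 30 + 31 + 31 = 184 days.
September 1–21, 2141: 21 days.
Total: 26 + 184 + 21 = 231 days.
231 is a multiple of 7, so the 21st of September, 2141 falls on the same weekday: Thursday.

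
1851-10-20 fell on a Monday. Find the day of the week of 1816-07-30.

Tuesday

Count forward from the earlier date (July 30, 1816) to the later (October 20, 1851):
From July 30, 1816 to July 30, 1851: 35 years, of which 8 contain a Feb 29 — 27×365 + 8×366 = 12783 days.
July 1851: 31 − 30 = 1 day remains.
Then August (31), September (30): 31 + 30 = 61 days.
October 1–20, 1851: 20 days.
Residual: 82 days.
Total: 12865 days.
12865 mod 7 = 6, so 6 days before Monday is Tuesday.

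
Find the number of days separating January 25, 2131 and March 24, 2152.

Day-of-year of January 25, 2131: 25.
Day-of-year of March 24, 2152: 84.
2131 has 365 days, so 365 − 25 = 340 days remain in 2131.
Full years 2132–2151: 15 common + 5 leap = 15×365 + 5×366 = 7305 days.
Total: 340 + 7305 + 84 = 7729 days.

7729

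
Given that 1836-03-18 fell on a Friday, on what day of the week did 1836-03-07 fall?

Count forward from the earlier date (March 7, 1836) to the later (March 18, 1836):
Within March 1836: 18 − 7 = 11 days.
11 mod 7 = 4, so 4 days before Friday is Monday.

Monday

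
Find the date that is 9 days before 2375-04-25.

2375-04-16

Count 9 days before April 25, 2375:
Within April 2375: 25 − 16 = 9 days.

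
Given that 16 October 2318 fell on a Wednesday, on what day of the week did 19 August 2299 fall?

Saturday

Count forward from the earlier date (August 19, 2299) to the later (October 16, 2318):
From August 19, 2299 to August 19, 2318: 19 years, of which 4 contain a Feb 29 — 15×365 + 4×366 = 6939 days.
(2300 is not a leap year (divisible by 100 but not 400).)
August 2318: 31 − 19 = 12 days remain.
Then September (30): 30 days.
October 1–16, 2318: 16 days.
Residual: 58 days.
Total: 6997 days.
6997 mod 7 = 4, so 4 days before Wednesday is Saturday.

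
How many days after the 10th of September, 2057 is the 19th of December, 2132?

From September 10, 2057 to September 10, 2132: 75 years, of which 18 contain a Feb 29 — 57×365 + 18×366 = 27393 days.
(2100 is not a leap year (divisible by 100 but not 400).)
September 2132: 30 − 10 = 20 days remain.
Then October (31), November (30): 31 + 30 = 61 days.
December 1–19, 2132: 19 days.
Residual: 100 days.
Total: 27493 days.

27493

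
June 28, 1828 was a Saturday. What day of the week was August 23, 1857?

Sunday

Day-of-year of June 28, 1828: 180.
Day-of-year of August 23, 1857: 235.
1828 has 366 days, so 366 − 180 = 186 days remain in 1828.
Full years 1829–1856: 21 common + 7 leap = 21×365 + 7×366 = 10227 days.
Total: 186 + 10227 + 235 = 10648 days.
10648 mod 7 = 1, so 1 day after Saturday is Sunday.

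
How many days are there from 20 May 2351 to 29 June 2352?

406

Day-of-year of May 20, 2351: 140.
Day-of-year of June 29, 2352: 181.
2351 has 365 days, so 365 − 140 = 225 days remain in 2351.
Total: 225 + 181 = 406 days.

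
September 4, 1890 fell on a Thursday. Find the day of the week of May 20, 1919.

From September 4, 1890 to September 4, 1918: 28 years, of which 6 contain a Feb 29 — 22×365 + 6×366 = 10226 days.
(1900 is not a leap year (divisible by 100 but not 400).)
September 1918: 30 − 4 = 26 days remain.
Then October (31), November (30), December (31), January (31), February 1919 (28), March (31), April (30): 31 + 30 + 31 + 31 + 28 + 31 + 30 = 212 days.
May 1–20, 1919: 20 days.
Residual: 258 days.
Total: 10484 days.
10484 mod 7 = 5, so 5 days after Thursday is Tuesday.

Tuesday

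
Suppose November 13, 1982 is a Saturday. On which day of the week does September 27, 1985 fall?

Day-of-year of November 13, 1982: 317.
Day-of-year of September 27, 1985: 270.
1982 has 365 days, so 365 − 317 = 48 days remain in 1982.
Full years: 1983: 365; 1984: 366. Sum = 731.
Total: 48 + 731 + 270 = 1049 days.
1049 mod 7 = 6, so 6 days after Saturday is Friday.

Friday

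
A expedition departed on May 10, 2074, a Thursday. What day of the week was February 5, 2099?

From May 10, 2074 to May 10, 2098: 24 years, of which 6 contain a Feb 29 — 18×365 + 6×366 = 8766 days.
May 2098: 31 − 10 = 21 days remain.
Then June (30), July (31), August (31), September (30), October (31), November (30), December (31), January (31): 30 + 31 + 31 + 30 + 31 + 30 + 31 + 31 = 245 days.
February 1–5, 2099: 5 days (2099 is not a leap year).
Residual: 271 days.
Total: 9037 days.
9037 is a multiple of 7, so February 5, 2099 falls on the same weekday: Thursday.

Thursday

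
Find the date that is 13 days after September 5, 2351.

September 18, 2351

Count 13 days after September 5, 2351:
Within September 2351: 18 − 5 = 13 days.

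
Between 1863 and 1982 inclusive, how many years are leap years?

Years divisible by 4: 1864, 1868, …, 1980 — 30 in all.
Of these, 1900 is divisible by 100 but not 400, so not leap.
Leap years: 30 − 1 = 29.

29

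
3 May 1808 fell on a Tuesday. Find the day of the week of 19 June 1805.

Wednesday

Count forward from the earlier date (June 19, 1805) to the later (May 3, 1808):
June 19, 1805 → June 19, 1806: 365 days.
June 19, 1806 → June 19, 1807: 365 days.
June 1807: 30 − 19 = 11 days remain.
Then 10 full months totalling 305 days.
May 1–3, 1808: 3 days.
Residual: 319 days.
Total: 1049 days.
1049 mod 7 = 6, so 6 days before Tuesday is Wednesday.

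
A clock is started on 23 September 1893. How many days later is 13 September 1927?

From September 23, 1893 to September 23, 1926: 33 years, of which 7 contain a Feb 29 — 26×365 + 7×366 = 12052 days.
(1900 is not a leap year (divisible by 100 but not 400).)
September 1926: 30 − 23 = 7 days remain.
Then 11 full months totalling 335 days.
September 1–13, 1927: 13 days.
Residual: 355 days.
Total: 12407 days.

12407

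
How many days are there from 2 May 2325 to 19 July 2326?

May 2, 2325 → May 2, 2326: 365 days.
May 2326: 31 − 2 = 29 days remain.
Then June (30): 30 days.
July 1–19, 2326: 19 days.
Residual: 78 days.
Total: 443 days.

443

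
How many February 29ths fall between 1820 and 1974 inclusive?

38

Years divisible by 4: 1820, 1824, …, 1972 — 39 in all.
Of these, 1900 is divisible by 100 but not 400, so not leap.
Leap years: 39 − 1 = 38.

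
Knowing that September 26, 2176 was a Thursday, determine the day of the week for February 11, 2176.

Count forward from the earlier date (February 11, 2176) to the later (September 26, 2176):
February 2176: 29 − 11 = 18 days remain (2176 is a leap year, so February has 29 days).
Then March (31), April (30), May (31), June (30), July (31), August (31): 31 + 30 + 31 + 30 + 31 + 31 = 184 days.
September 1–26, 2176: 26 days.
Total: 18 + 184 + 26 = 228 days.
228 mod 7 = 4, so 4 days before Thursday is Sunday.

Sunday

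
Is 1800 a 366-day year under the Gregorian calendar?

1800 is not a leap year (divisible by 100 but not 400).

No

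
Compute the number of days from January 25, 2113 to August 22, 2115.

January 25, 2113 → January 25, 2114: 365 days.
January 25, 2114 → January 25, 2115: 365 days.
January 2115: 31 − 25 = 6 days remain.
Then February 2115 (28), March (31), April (30), May (31), June (30), July (31): 28 + 31 + 30 + 31 + 30 + 31 = 181 days.
August 1–22, 2115: 22 days.
Residual: 209 days.
Total: 939 days.

939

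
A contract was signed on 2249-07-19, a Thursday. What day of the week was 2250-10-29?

Tuesday

July 2249: 31 − 19 = 12 days remain.
Then 14 full months totalling 426 days.
October 1–29, 2250: 29 days.
Total: 12 + 426 + 29 = 467 days.
467 mod 7 = 5, so 5 days after Thursday is Tuesday.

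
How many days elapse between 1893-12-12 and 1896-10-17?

December 12, 1893 → December 12, 1894: 365 days.
December 12, 1894 → December 12, 1895: 365 days.
December 1895: 31 − 12 = 19 days remain.
Then 9 full months totalling 274 days.
October 1–17, 1896: 17 days.
Residual: 310 days.
Total: 1040 days.

1040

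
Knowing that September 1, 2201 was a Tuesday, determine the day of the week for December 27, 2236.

Day-of-year of September 1, 2201: 244.
Day-of-year of December 27, 2236: 362.
2201 has 365 days, so 365 − 244 = 121 days remain in 2201.
Full years 2202–2235: 26 common + 8 leap = 26×365 + 8×366 = 12418 days.
Total: 121 + 12418 + 362 = 12901 days.
12901 is a multiple of 7, so December 27, 2236 falls on the same weekday: Tuesday.

Tuesday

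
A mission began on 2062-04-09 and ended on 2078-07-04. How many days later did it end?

Day-of-year of April 9, 2062: 99.
Day-of-year of July 4, 2078: 185.
2062 has 365 days, so 365 − 99 = 266 days remain in 2062.
Full years 2063–2077: 11 common + 4 leap = 11×365 + 4×366 = 5479 days.
Total: 266 + 5479 + 185 = 5930 days.

5930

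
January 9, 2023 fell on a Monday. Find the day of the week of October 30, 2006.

Count forward from the earlier date (October 30, 2006) to the later (January 9, 2023):
Day-of-year of October 30, 2006: 303.
Day-of-year of January 9, 2023: 9.
2006 has 365 days, so 365 − 303 = 62 days remain in 2006.
Full years 2007–2022: 12 common + 4 leap = 12×365 + 4×366 = 5844 days.
Total: 62 + 5844 + 9 = 5915 days.
5915 is a multiple of 7, so October 30, 2006 falls on the same weekday: Monday.

Monday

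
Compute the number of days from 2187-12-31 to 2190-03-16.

December 31, 2187 → December 31, 2188: 366 days (2188 is a leap year).
December 31, 2188 → December 31, 2189: 365 days.
December 2189: 31 − 31 = 0 days remain.
Then January (31), February 2190 (28): 31 + 28 = 59 days.
March 1–16, 2190: 16 days.
Residual: 75 days.
Total: 806 days.

806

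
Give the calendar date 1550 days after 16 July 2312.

13 October 2316

Count 1550 days after July 16, 2312:
Day-of-year of July 16, 2312: 198.
Day-of-year of October 13, 2316: 287.
2312 has 366 days, so 366 − 198 = 168 days remain in 2312.
Full years: 2313: 365; 2314: 365; 2315: 365. Sum = 1095.
Total: 168 + 1095 + 287 = 1550 days.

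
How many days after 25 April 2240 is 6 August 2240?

April 2240: 30 − 25 = 5 days remain.
Then May (31), June (30), July (31): 31 + 30 + 31 = 92 days.
August 1–6, 2240: 6 days.
Total: 5 + 92 + 6 = 103 days.

103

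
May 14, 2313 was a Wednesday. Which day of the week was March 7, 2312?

Thursday

Count forward from the earlier date (March 7, 2312) to the later (May 14, 2313):
March 2312: 31 − 7 = 24 days remain.
Then 13 full months totalling 395 days.
May 1–14, 2313: 14 days.
Total: 24 + 395 + 14 = 433 days.
433 mod 7 = 6, so 6 days before Wednesday is Thursday.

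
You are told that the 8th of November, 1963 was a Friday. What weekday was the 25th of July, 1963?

Thursday

Count forward from the earlier date (July 25, 1963) to the later (November 8, 1963):
July 1963: 31 − 25 = 6 days remain.
Then August (31), September (30), October (31): 31 + 30 + 31 = 92 days.
November 1–8, 1963: 8 days.
Total: 6 + 92 + 8 = 106 days.
106 mod 7 = 1, so 1 day before Friday is Thursday.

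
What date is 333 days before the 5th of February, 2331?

the 9th of March, 2330

Count 333 days before February 5, 2331:
March 2330: 31 − 9 = 22 days remain.
Then 10 full months totalling 306 days.
February 1–5, 2331: 5 days (2331 is not a leap year).
Residual: 333 days.
Total: 333 days.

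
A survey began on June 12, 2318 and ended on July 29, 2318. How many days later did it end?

June 2318: 30 − 12 = 18 days remain.
July 1–29, 2318: 29 days.
Total: 18 + 29 = 47 days.

47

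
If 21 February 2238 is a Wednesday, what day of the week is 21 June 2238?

February 2238: 28 − 21 = 7 days remain (2238 is not a leap year, so February has 28 days).
Then March (31), April (30), May (31): 31 + 30 + 31 = 92 days.
June 1–21, 2238: 21 days.
Total: 7 + 92 + 21 = 120 days.
120 mod 7 = 1, so 1 day after Wednesday is Thursday.

Thursday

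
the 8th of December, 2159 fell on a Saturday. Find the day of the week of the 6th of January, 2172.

From December 8, 2159 to December 8, 2171: 12 years, of which 3 contain a Feb 29 — 9×365 + 3×366 = 4383 days.
December 2171: 31 − 8 = 23 days remain.
January 1–6, 2172: 6 days.
Residual: 29 days.
Total: 4412 days.
4412 mod 7 = 2, so 2 days after Saturday is Monday.

Monday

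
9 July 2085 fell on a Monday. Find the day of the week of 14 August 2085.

Tuesday

July 2085: 31 − 9 = 22 days remain.
August 1–14, 2085: 14 days.
Total: 22 + 14 = 36 days.
36 mod 7 = 1, so 1 day after Monday is Tuesday.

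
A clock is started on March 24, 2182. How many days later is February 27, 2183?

340

March 2182: 31 − 24 = 7 days remain.
Then 10 full months totalling 306 days.
February 1–27, 2183: 27 days (2183 is not a leap year).
Residual: 340 days.
Total: 340 days.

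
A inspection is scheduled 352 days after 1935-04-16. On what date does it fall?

1936-04-02

Count 352 days after April 16, 1935:
Day-of-year of April 16, 1935: 106.
Day-of-year of April 2, 1936: 93.
1935 has 365 days, so 365 − 106 = 259 days remain in 1935.
Total: 259 + 93 = 352 days.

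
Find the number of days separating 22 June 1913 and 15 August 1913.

54

June 1913: 30 − 22 = 8 days remain.
Then July (31): 31 days.
August 1–15, 1913: 15 days.
Total: 8 + 31 + 15 = 54 days.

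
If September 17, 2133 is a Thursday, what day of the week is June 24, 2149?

Day-of-year of September 17, 2133: 260.
Day-of-year of June 24, 2149: 175.
2133 has 365 days, so 365 − 260 = 105 days remain in 2133.
Full years 2134–2148: 11 common + 4 leap = 11×365 + 4×366 = 5479 days.
Total: 105 + 5479 + 175 = 5759 days.
5759 mod 7 = 5, so 5 days after Thursday is Tuesday.

Tuesday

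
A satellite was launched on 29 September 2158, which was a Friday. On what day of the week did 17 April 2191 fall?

Day-of-year of September 29, 2158: 272.
Day-of-year of April 17, 2191: 107.
2158 has 365 days, so 365 − 272 = 93 days remain in 2158.
Full years 2159–2190: 24 common + 8 leap = 24×365 + 8×366 = 11688 days.
Total: 93 + 11688 + 107 = 11888 days.
11888 mod 7 = 2, so 2 days after Friday is Sunday.

Sunday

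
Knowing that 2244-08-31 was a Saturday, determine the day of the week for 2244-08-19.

Count forward from the earlier date (August 19, 2244) to the later (August 31, 2244):
Within August 2244: 31 − 19 = 12 days.
12 mod 7 = 5, so 5 days before Saturday is Monday.

Monday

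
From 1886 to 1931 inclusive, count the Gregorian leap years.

Years divisible by 4 in [1886, 1931]: 1888, 1892, 1896, 1900, 1904, 1908, 1912, 1916, 1920, 1924, 1928.
Of these, 1900 is divisible by 100 but not 400, so not leap.
Leap years: 11 − 1 = 10.

10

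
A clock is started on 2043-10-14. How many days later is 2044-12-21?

October 2043: 31 − 14 = 17 days remain.
Then 13 full months totalling 396 days.
December 1–21, 2044: 21 days.
Total: 17 + 396 + 21 = 434 days.

434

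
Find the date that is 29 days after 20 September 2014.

19 October 2014

Count 29 days after September 20, 2014:
September 2014: 30 − 20 = 10 days remain.
October 1–19, 2014: 19 days.
Total: 10 + 19 = 29 days.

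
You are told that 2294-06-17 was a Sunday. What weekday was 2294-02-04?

Sunday

Count forward from the earlier date (February 4, 2294) to the later (June 17, 2294):
February 2294: 28 − 4 = 24 days remain (2294 is not a leap year, so February has 28 days).
Then March (31), April (30), May (31): 31 + 30 + 31 = 92 days.
June 1–17, 2294: 17 days.
Total: 24 + 92 + 17 = 133 days.
133 is a multiple of 7, so 2294-02-04 falls on the same weekday: Sunday.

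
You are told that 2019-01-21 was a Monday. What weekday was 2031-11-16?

Sunday

Day-of-year of January 21, 2019: 21.
Day-of-year of November 16, 2031: 320.
2019 has 365 days, so 365 − 21 = 344 days remain in 2019.
Full years 2020–2030: 8 common + 3 leap = 8×365 + 3×366 = 4018 days.
Total: 344 + 4018 + 320 = 4682 days.
4682 mod 7 = 6, so 6 days after Monday is Sunday.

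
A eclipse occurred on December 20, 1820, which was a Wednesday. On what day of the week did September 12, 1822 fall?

Day-of-year of December 20, 1820: 355.
Day-of-year of September 12, 1822: 255.
1820 has 366 days, so 366 − 355 = 11 days remain in 1820.
Full years: 1821: 365. Sum = 365.
Total: 11 + 365 + 255 = 631 days.
631 mod 7 = 1, so 1 day after Wednesday is Thursday.

Thursday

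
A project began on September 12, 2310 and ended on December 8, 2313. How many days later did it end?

1183

September 12, 2310 → September 12, 2311: 365 days.
September 12, 2311 → September 12, 2312: 366 days (2312 is a leap year).
September 12, 2312 → September 12, 2313: 365 days.
September 2313: 30 − 12 = 18 days remain.
Then October (31), November (30): 31 + 30 = 61 days.
December 1–8, 2313: 8 days.
Residual: 87 days.
Total: 1183 days.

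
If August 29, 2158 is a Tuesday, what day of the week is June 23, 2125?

Count forward from the earlier date (June 23, 2125) to the later (August 29, 2158):
From June 23, 2125 to June 23, 2158: 33 years, of which 8 contain a Feb 29 — 25×365 + 8×366 = 12053 days.
June 2158: 30 − 23 = 7 days remain.
Then July (31): 31 days.
August 1–29, 2158: 29 days.
Residual: 67 days.
Total: 12120 days.
12120 mod 7 = 3, so 3 days before Tuesday is Saturday.

Saturday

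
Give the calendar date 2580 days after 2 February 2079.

25 February 2086

Count 2580 days after February 2, 2079:
Day-of-year of February 2, 2079: 33.
Day-of-year of February 25, 2086: 56.
2079 has 365 days, so 365 − 33 = 332 days remain in 2079.
Full years: 2080: 366; 2081: 365; 2082: 365; 2083: 365; 2084: 366; 2085: 365. Sum = 2192.
Total: 332 + 2192 + 56 = 2580 days.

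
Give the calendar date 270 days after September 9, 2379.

June 5, 2380

Count 270 days after September 9, 2379:
September 2379: 30 − 9 = 21 days remain.
Then October (31), November (30), December (31), January (31), February 2380 (29), March (31), April (30), May (31): 31 + 30 + 31 + 31 + 29 + 31 + 30 + 31 = 244 days.
June 1–5, 2380: 5 days.
Residual: 270 days.
Total: 270 days.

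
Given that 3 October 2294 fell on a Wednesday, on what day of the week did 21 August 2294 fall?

Count forward from the earlier date (August 21, 2294) to the later (October 3, 2294):
August 2294: 31 − 21 = 10 days remain.
Then September (30): 30 days.
October 1–3, 2294: 3 days.
Total: 10 + 30 + 3 = 43 days.
43 mod 7 = 1, so 1 day before Wednesday is Tuesday.

Tuesday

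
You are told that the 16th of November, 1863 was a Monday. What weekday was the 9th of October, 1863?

Count forward from the earlier date (October 9, 1863) to the later (November 16, 1863):
October 1863: 31 − 9 = 22 days remain.
November 1–16, 1863: 16 days.
Total: 22 + 16 = 38 days.
38 mod 7 = 3, so 3 days before Monday is Friday.

Friday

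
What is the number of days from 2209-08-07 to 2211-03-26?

596

Day-of-year of August 7, 2209: 219.
Day-of-year of March 26, 2211: 85.
2209 has 365 days, so 365 − 219 = 146 days remain in 2209.
Full years: 2210: 365. Sum = 365.
Total: 146 + 365 + 85 = 596 days.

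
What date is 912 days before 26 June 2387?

26 December 2384

Count 912 days before June 26, 2387:
December 26, 2384 → December 26, 2385: 365 days.
December 26, 2385 → December 26, 2386: 365 days.
December 2386: 31 − 26 = 5 days remain.
Then January (31), February 2387 (28), March (31), April (30), May (31): 31 + 28 + 31 + 30 + 31 = 151 days.
June 1–26, 2387: 26 days.
Residual: 182 days.
Total: 912 days.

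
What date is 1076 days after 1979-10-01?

1982-09-11

Count 1076 days after October 1, 1979:
Day-of-year of October 1, 1979: 274.
Day-of-year of September 11, 1982: 254.
1979 has 365 days, so 365 − 274 = 91 days remain in 1979.
Full years: 1980: 366; 1981: 365. Sum = 731.
Total: 91 + 731 + 254 = 1076 days.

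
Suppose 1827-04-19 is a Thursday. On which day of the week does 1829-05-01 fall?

April 1827: 30 − 19 = 11 days remain.
Then 24 full months totalling 731 days.
May 1, 1829: 1 day.
Total: 11 + 731 + 1 = 743 days.
743 mod 7 = 1, so 1 day after Thursday is Friday.

Friday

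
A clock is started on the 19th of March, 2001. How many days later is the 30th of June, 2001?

103

March 2001: 31 − 19 = 12 days remain.
Then April (30), May (31): 30 + 31 = 61 days.
June 1–30, 2001: 30 days.
Total: 12 + 61 + 30 = 103 days.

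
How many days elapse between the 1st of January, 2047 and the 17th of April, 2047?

January 2047: 31 − 1 = 30 days remain.
Then February 2047 (28), March (31): 28 + 31 = 59 days.
April 1–17, 2047: 17 days.
Total: 30 + 59 + 17 = 106 days.

106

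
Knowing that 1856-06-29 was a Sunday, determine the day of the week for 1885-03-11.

Wednesday

Day-of-year of June 29, 1856: 181.
Day-of-year of March 11, 1885: 70.
1856 has 366 days, so 366 − 181 = 185 days remain in 1856.
Full years 1857–1884: 21 common + 7 leap = 21×365 + 7×366 = 10227 days.
Total: 185 + 10227 + 70 = 10482 days.
10482 mod 7 = 3, so 3 days after Sunday is Wednesday.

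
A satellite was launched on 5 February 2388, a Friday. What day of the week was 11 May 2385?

Count forward from the earlier date (May 11, 2385) to the later (February 5, 2388):
May 11, 2385 → May 11, 2386: 365 days.
May 11, 2386 → May 11, 2387: 365 days.
May 2387: 31 − 11 = 20 days remain.
Then June (30), July (31), August (31), September (30), October (31), November (30), December (31), January (31): 30 + 31 + 31 + 30 + 31 + 30 + 31 + 31 = 245 days.
February 1–5, 2388: 5 days (2388 is a leap year).
Residual: 270 days.
Total: 1000 days.
1000 mod 7 = 6, so 6 days before Friday is Saturday.

Saturday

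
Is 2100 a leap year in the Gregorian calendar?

2100 is not a leap year (divisible by 100 but not 400).

No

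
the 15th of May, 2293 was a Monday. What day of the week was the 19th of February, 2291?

Thursday

Count forward from the earlier date (February 19, 2291) to the later (May 15, 2293):
February 2291: 28 − 19 = 9 days remain (2291 is not a leap year, so February has 28 days).
Then 26 full months totalling 792 days.
May 1–15, 2293: 15 days.
Total: 9 + 792 + 15 = 816 days.
816 mod 7 = 4, so 4 days before Monday is Thursday.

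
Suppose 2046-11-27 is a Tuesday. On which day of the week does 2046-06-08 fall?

Count forward from the earlier date (June 8, 2046) to the later (November 27, 2046):
June 2046: 30 − 8 = 22 days remain.
Then July (31), August (31), September (30), October (31): 31 + 31 + 30 + 31 = 123 days.
November 1–27, 2046: 27 days.
Total: 22 + 123 + 27 = 172 days.
172 mod 7 = 4, so 4 days before Tuesday is Friday.

Friday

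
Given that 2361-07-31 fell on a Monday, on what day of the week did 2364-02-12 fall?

Day-of-year of July 31, 2361: 212.
Day-of-year of February 12, 2364: 43.
2361 has 365 days, so 365 − 212 = 153 days remain in 2361.
Full years: 2362: 365; 2363: 365. Sum = 730.
Total: 153 + 730 + 43 = 926 days.
926 mod 7 = 2, so 2 days after Monday is Wednesday.

Wednesday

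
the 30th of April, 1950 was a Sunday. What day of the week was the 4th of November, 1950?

Saturday

April 1950: 30 − 30 = 0 days remain.
Then May (31), June (30), July (31), August (31), September (30), October (31): 31 + 30 + 31 + 31 + 30 + 31 = 184 days.
November 1–4, 1950: 4 days.
Total: 0 + 184 + 4 = 188 days.
188 mod 7 = 6, so 6 days after Sunday is Saturday.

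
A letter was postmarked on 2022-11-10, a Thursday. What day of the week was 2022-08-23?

Tuesday

Count forward from the earlier date (August 23, 2022) to the later (November 10, 2022):
August 2022: 31 − 23 = 8 days remain.
Then September (30), October (31): 30 + 31 = 61 days.
November 1–10, 2022: 10 days.
Total: 8 + 61 + 10 = 79 days.
79 mod 7 = 2, so 2 days before Thursday is Tuesday.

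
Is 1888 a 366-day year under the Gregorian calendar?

Yes

1888 is a leap year.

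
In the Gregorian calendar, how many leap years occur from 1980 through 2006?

Years divisible by 4 in [1980, 2006]: 1980, 1984, 1988, 1992, 1996, 2000, 2004.
2000 is divisible by 400, so still leap.
No century exceptions apply. Count: 7.

7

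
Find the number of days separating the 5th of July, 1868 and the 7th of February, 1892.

8617

From July 5, 1868 to July 5, 1891: 23 years, of which 5 contain a Feb 29 — 18×365 + 5×366 = 8400 days.
July 1891: 31 − 5 = 26 days remain.
Then August (31), September (30), October (31), November (30), December (31), January (31): 31 + 30 + 31 + 30 + 31 + 31 = 184 days.
February 1–7, 1892: 7 days (1892 is a leap year).
Residual: 217 days.
Total: 8617 days.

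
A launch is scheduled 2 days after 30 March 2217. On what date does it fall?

1 April 2217

Count 2 days after March 30, 2217:
March 2217: 31 − 30 = 1 day remains.
April 1, 2217: 1 day.
Total: 1 + 1 = 2 days.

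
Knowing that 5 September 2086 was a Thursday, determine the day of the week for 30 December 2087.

September 2086: 30 − 5 = 25 days remain.
Then 14 full months totalling 426 days.
December 1–30, 2087: 30 days.
Total: 25 + 426 + 30 = 481 days.
481 mod 7 = 5, so 5 days after Thursday is Tuesday.

Tuesday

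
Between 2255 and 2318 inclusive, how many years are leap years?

Years divisible by 4: 2256, 2260, …, 2316 — 16 in all.
Of these, 2300 is divisible by 100 but not 400, so not leap.
Leap years: 16 − 1 = 15.

15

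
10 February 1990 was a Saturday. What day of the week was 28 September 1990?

February 1990: 28 − 10 = 18 days remain (1990 is not a leap year, so February has 28 days).
Then March (31), April (30), May (31), June (30), July (31), August (31): 31 + 30 + 31 + 30 + 31 + 31 = 184 days.
September 1–28, 1990: 28 days.
Total: 18 + 184 + 28 = 230 days.
230 mod 7 = 6, so 6 days after Saturday is Friday.

Friday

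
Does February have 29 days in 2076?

2076 is a leap year.

Yes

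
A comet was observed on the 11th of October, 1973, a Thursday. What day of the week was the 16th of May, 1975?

October 1973: 31 − 11 = 20 days remain.
Then 18 full months totalling 546 days.
May 1–16, 1975: 16 days.
Total: 20 + 546 + 16 = 582 days.
582 mod 7 = 1, so 1 day after Thursday is Friday.

Friday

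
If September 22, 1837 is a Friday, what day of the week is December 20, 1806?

Saturday

Count forward from the earlier date (December 20, 1806) to the later (September 22, 1837):
From December 20, 1806 to December 20, 1836: 30 years, of which 8 contain a Feb 29 — 22×365 + 8×366 = 10958 days.
December 1836: 31 − 20 = 11 days remain.
Then January (31), February 1837 (28), March (31), April (30), May (31), June (30), July (31), August (31): 31 + 28 + 31 + 30 + 31 + 30 + 31 + 31 = 243 days.
September 1–22, 1837: 22 days.
Residual: 276 days.
Total: 11234 days.
11234 mod 7 = 6, so 6 days before Friday is Saturday.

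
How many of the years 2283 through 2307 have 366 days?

Years divisible by 4 in [2283, 2307]: 2284, 2288, 2292, 2296, 2300, 2304.
Of these, 2300 is divisible by 100 but not 400, so not leap.
Leap years: 6 − 1 = 5.

5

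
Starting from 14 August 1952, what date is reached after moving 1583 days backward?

14 April 1948

Count 1583 days before August 14, 1952:
April 14, 1948 → April 14, 1949: 365 days.
April 14, 1949 → April 14, 1950: 365 days.
April 14, 1950 → April 14, 1951: 365 days.
April 14, 1951 → April 14, 1952: 366 days (1952 is a leap year).
April 1952: 30 − 14 = 16 days remain.
Then May (31), June (30), July (31): 31 + 30 + 31 = 92 days.
August 1–14, 1952: 14 days.
Residual: 122 days.
Total: 1583 days.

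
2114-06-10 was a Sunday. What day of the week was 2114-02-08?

Count forward from the earlier date (February 8, 2114) to the later (June 10, 2114):
February 2114: 28 − 8 = 20 days remain (2114 is not a leap year, so February has 28 days).
Then March (31), April (30), May (31): 31 + 30 + 31 = 92 days.
June 1–10, 2114: 10 days.
Total: 20 + 92 + 10 = 122 days.
122 mod 7 = 3, so 3 days before Sunday is Thursday.

Thursday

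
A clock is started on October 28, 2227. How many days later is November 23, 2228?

Day-of-year of October 28, 2227: 301.
Day-of-year of November 23, 2228: 328.
2227 has 365 days, so 365 − 301 = 64 days remain in 2227.
Total: 64 + 328 = 392 days.

392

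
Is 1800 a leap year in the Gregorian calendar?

No

1800 is not a leap year (divisible by 100 but not 400).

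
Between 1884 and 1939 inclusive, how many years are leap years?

Years divisible by 4: 1884, 1888, …, 1936 — 14 in all.
Of these, 1900 is divisible by 100 but not 400, so not leap.
Leap years: 14 − 1 = 13.

13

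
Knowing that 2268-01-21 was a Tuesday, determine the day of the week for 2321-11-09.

Day-of-year of January 21, 2268: 21.
Day-of-year of November 9, 2321: 313.
2268 has 366 days, so 366 − 21 = 345 days remain in 2268.
Full years 2269–2320: 40 common + 12 leap = 40×365 + 12×366 = 18992 days.
Total: 345 + 18992 + 313 = 19650 days.
19650 mod 7 = 1, so 1 day after Tuesday is Wednesday.

Wednesday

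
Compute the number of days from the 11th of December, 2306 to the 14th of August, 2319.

4629

Day-of-year of December 11, 2306: 345.
Day-of-year of August 14, 2319: 226.
2306 has 365 days, so 365 − 345 = 20 days remain in 2306.
Full years 2307–2318: 9 common + 3 leap = 9×365 + 3×366 = 4383 days.
Total: 20 + 4383 + 226 = 4629 days.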